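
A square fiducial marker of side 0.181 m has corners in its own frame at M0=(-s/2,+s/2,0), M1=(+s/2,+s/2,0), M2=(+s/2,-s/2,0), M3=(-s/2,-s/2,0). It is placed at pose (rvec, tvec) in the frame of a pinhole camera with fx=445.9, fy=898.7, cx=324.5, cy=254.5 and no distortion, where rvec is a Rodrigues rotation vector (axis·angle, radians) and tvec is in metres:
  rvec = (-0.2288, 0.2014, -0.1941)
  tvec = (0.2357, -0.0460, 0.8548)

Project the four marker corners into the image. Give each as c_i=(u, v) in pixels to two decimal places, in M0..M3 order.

c0=(410.58, 317.74) c1=(508.89, 277.85) c2=(483.80, 96.13) c3=(391.23, 140.51)

Intrinsics K: fx=445.9, fy=898.7, cx=324.5, cy=254.5
Marker side s = 0.181 m; corners in marker frame (Z=0):
  M0 = (-0.0905, +0.0905, 0)
  M1 = (+0.0905, +0.0905, 0)
  M2 = (+0.0905, -0.0905, 0)
  M3 = (-0.0905, -0.0905, 0)
rvec = (-0.2288, 0.2014, -0.1941), |rvec| = θ = 0.36137 rad = 20.705°
Rodrigues: sinθ=0.35355, 1−cosθ=0.06459; R = I + sinθ·[k]× + (1−cosθ)·[k]×²:
    [+0.96131 +0.16711 +0.21901]
    [-0.21269 +0.95548 +0.20452]
    [-0.17508 -0.24319 +0.95405]
t = (0.2357, -0.0460, 0.8548) m
M0: Pc = R·M0+t = (+0.16383, +0.05972, +0.84864); u = 445.9·(+0.16383)/0.84864 + 324.5 = 410.5790, v = 898.7·(+0.05972)/0.84864 + 254.5 = 317.7423
M1: Pc = R·M1+t = (+0.33782, +0.02122, +0.81695); u = 445.9·(+0.33782)/0.81695 + 324.5 = 508.8875, v = 898.7·(+0.02122)/0.81695 + 254.5 = 277.8455
M2: Pc = R·M2+t = (+0.30757, -0.15172, +0.86096); u = 445.9·(+0.30757)/0.86096 + 324.5 = 483.7953, v = 898.7·(-0.15172)/0.86096 + 254.5 = 96.1308
M3: Pc = R·M3+t = (+0.13358, -0.11322, +0.89265); u = 445.9·(+0.13358)/0.89265 + 324.5 = 391.2252, v = 898.7·(-0.11322)/0.89265 + 254.5 = 140.5113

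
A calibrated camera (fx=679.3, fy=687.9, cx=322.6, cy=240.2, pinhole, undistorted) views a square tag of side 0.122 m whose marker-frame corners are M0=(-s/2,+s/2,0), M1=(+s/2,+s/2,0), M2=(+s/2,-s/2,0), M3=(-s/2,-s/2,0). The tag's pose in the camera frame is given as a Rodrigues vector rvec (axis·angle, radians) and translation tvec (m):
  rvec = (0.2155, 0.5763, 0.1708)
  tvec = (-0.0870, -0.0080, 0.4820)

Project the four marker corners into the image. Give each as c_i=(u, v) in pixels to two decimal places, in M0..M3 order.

Intrinsics K: fx=679.3, fy=687.9, cx=322.6, cy=240.2
Marker side s = 0.122 m; corners in marker frame (Z=0):
  M0 = (-0.0610, +0.0610, 0)
  M1 = (+0.0610, +0.0610, 0)
  M2 = (+0.0610, -0.0610, 0)
  M3 = (-0.0610, -0.0610, 0)
rvec = (0.2155, 0.5763, 0.1708), |rvec| = θ = 0.63854 rad = 36.586°
Rodrigues: sinθ=0.59602, 1−cosθ=0.19703; R = I + sinθ·[k]× + (1−cosθ)·[k]×²:
    [+0.82541 -0.09941 +0.55571]
    [+0.21944 +0.96346 -0.15358]
    [-0.52014 +0.24872 +0.81706]
t = (-0.0870, -0.0080, 0.4820) m
M0: Pc = R·M0+t = (-0.14341, +0.03739, +0.52890); u = 679.3·(-0.14341)/0.52890 + 322.6 = 138.4043, v = 687.9·(+0.03739)/0.52890 + 240.2 = 288.8240
M1: Pc = R·M1+t = (-0.04271, +0.06416, +0.46544); u = 679.3·(-0.04271)/0.46544 + 322.6 = 260.2598, v = 687.9·(+0.06416)/0.46544 + 240.2 = 335.0207
M2: Pc = R·M2+t = (-0.03059, -0.05339, +0.43510); u = 679.3·(-0.03059)/0.43510 + 322.6 = 274.8476, v = 687.9·(-0.05339)/0.43510 + 240.2 = 155.7972
M3: Pc = R·M3+t = (-0.13129, -0.08016, +0.49856); u = 679.3·(-0.13129)/0.49856 + 322.6 = 143.7189, v = 687.9·(-0.08016)/0.49856 + 240.2 = 129.6006

c0=(138.40, 288.82) c1=(260.26, 335.02) c2=(274.85, 155.80) c3=(143.72, 129.60)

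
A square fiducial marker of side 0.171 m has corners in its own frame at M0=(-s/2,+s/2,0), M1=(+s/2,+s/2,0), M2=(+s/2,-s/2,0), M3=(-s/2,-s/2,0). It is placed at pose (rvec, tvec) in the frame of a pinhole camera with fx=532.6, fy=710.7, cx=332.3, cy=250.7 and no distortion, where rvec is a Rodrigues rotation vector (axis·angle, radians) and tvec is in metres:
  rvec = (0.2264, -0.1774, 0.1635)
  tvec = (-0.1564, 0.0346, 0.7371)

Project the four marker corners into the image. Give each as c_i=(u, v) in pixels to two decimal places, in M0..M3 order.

Intrinsics K: fx=532.6, fy=710.7, cx=332.3, cy=250.7
Marker side s = 0.171 m; corners in marker frame (Z=0):
  M0 = (-0.0855, +0.0855, 0)
  M1 = (+0.0855, +0.0855, 0)
  M2 = (+0.0855, -0.0855, 0)
  M3 = (-0.0855, -0.0855, 0)
rvec = (0.2264, -0.1774, 0.1635), |rvec| = θ = 0.33085 rad = 18.956°
Rodrigues: sinθ=0.32484, 1−cosθ=0.05423; R = I + sinθ·[k]× + (1−cosθ)·[k]×²:
    [+0.97116 -0.18043 -0.15584]
    [+0.14063 +0.96136 -0.23666]
    [+0.19252 +0.20792 +0.95901]
t = (-0.1564, 0.0346, 0.7371) m
M0: Pc = R·M0+t = (-0.25486, +0.10477, +0.73842); u = 532.6·(-0.25486)/0.73842 + 332.3 = 148.4753, v = 710.7·(+0.10477)/0.73842 + 250.7 = 351.5394
M1: Pc = R·M1+t = (-0.08879, +0.12882, +0.77134); u = 532.6·(-0.08879)/0.77134 + 332.3 = 270.9898, v = 710.7·(+0.12882)/0.77134 + 250.7 = 369.3934
M2: Pc = R·M2+t = (-0.05794, -0.03557, +0.73578); u = 532.6·(-0.05794)/0.73578 + 332.3 = 290.3609, v = 710.7·(-0.03557)/0.73578 + 250.7 = 216.3406
M3: Pc = R·M3+t = (-0.22401, -0.05962, +0.70286); u = 532.6·(-0.22401)/0.70286 + 332.3 = 162.5564, v = 710.7·(-0.05962)/0.70286 + 250.7 = 190.4147

c0=(148.48, 351.54) c1=(270.99, 369.39) c2=(290.36, 216.34) c3=(162.56, 190.41)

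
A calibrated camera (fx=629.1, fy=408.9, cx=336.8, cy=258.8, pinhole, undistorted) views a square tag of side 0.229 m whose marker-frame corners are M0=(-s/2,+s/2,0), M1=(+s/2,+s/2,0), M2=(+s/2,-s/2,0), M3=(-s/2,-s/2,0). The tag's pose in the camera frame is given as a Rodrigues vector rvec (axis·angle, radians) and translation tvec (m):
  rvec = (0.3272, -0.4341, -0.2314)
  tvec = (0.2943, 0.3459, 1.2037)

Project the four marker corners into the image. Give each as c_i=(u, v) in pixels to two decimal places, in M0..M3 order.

c0=(446.89, 423.57) c1=(538.36, 391.77) c2=(534.21, 329.17) c3=(435.74, 358.53)

Intrinsics K: fx=629.1, fy=408.9, cx=336.8, cy=258.8
Marker side s = 0.229 m; corners in marker frame (Z=0):
  M0 = (-0.1145, +0.1145, 0)
  M1 = (+0.1145, +0.1145, 0)
  M2 = (+0.1145, -0.1145, 0)
  M3 = (-0.1145, -0.1145, 0)
rvec = (0.3272, -0.4341, -0.2314), |rvec| = θ = 0.59080 rad = 33.851°
Rodrigues: sinθ=0.55703, 1−cosθ=0.16951; R = I + sinθ·[k]× + (1−cosθ)·[k]×²:
    [+0.88248 +0.14919 -0.44605]
    [-0.28715 +0.92201 -0.25971]
    [+0.37251 +0.35728 +0.85650]
t = (0.2943, 0.3459, 1.2037) m
M0: Pc = R·M0+t = (+0.21034, +0.48435, +1.20196); u = 629.1·(+0.21034)/1.20196 + 336.8 = 446.8905, v = 408.9·(+0.48435)/1.20196 + 258.8 = 423.5732
M1: Pc = R·M1+t = (+0.41243, +0.41859, +1.28726); u = 629.1·(+0.41243)/1.28726 + 336.8 = 538.3582, v = 408.9·(+0.41859)/1.28726 + 258.8 = 391.7660
M2: Pc = R·M2+t = (+0.37826, +0.20745, +1.20544); u = 629.1·(+0.37826)/1.20544 + 336.8 = 534.2080, v = 408.9·(+0.20745)/1.20544 + 258.8 = 329.1699
M3: Pc = R·M3+t = (+0.17617, +0.27321, +1.12014); u = 629.1·(+0.17617)/1.12014 + 336.8 = 435.7433, v = 408.9·(+0.27321)/1.12014 + 258.8 = 358.5332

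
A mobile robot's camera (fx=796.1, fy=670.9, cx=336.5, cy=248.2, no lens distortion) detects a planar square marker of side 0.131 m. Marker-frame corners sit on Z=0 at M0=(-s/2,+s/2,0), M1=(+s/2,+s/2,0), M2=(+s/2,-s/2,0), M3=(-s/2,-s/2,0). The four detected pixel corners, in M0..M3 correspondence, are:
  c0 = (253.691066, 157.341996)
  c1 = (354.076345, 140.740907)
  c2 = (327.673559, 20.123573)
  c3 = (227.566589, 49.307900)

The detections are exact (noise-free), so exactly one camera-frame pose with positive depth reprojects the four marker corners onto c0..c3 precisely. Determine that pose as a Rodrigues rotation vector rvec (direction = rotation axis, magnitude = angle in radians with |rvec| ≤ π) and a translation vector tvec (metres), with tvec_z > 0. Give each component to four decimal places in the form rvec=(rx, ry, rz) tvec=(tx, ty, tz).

rvec=(0.2052, 0.6628, -0.1323) tvec=(-0.0470, -0.1791, 0.7753)

Intrinsics K: fx=796.1, fy=670.9, cx=336.5, cy=248.2
Marker side s = 0.131 m; corners in marker frame (Z=0):
  M0 = (-0.0655, +0.0655, 0)
  M1 = (+0.0655, +0.0655, 0)
  M2 = (+0.0655, -0.0655, 0)
  M3 = (-0.0655, -0.0655, 0)
Detected image corners:
  c0 = (253.691066, 157.341996) px
  c1 = (354.076345, 140.740907) px
  c2 = (327.673559, 20.123573) px
  c3 = (227.566589, 49.307900) px
Planar DLT: solve 8×8 A·h = b for H (H[2,2]=1):
  H  [+531.96856 +255.38601 +288.28033]
  H  [-247.87686 +887.55769 +93.18784]
  H  [-0.80234 +0.18901 +1.00000]
B = K⁻¹H; ‖b₁‖=1.289882, ‖b₂‖=1.289882; λ = 2/(‖b₁‖+‖b₂‖) = 0.775265, sign → tz>0 ⇒ λ=+0.775265
r₁ = λ·B[:,0] = (+0.78097,-0.05632,-0.62203); r₂ = λ·B[:,1] = (+0.18676,+0.97141,+0.14654)
r₃ = r₁×r₂ = (+0.59599,-0.23061,+0.76916); SVD([r₁ r₂ r₃]) → R = UVᵀ:
  R  [+0.78097 +0.18676 +0.59599]
  R  [-0.05632 +0.97141 -0.23061]
  R  [-0.62203 +0.14654 +0.76916]
t = (-0.04696, -0.17913, +0.77526) m
tr R = 2.521545; θ = arccos((tr R − 1)/2) = 0.706294 rad = 40.468°
axis k = ((R−Rᵀ)₃₂, (R−Rᵀ)₁₃, (R−Rᵀ)₂₁) / (2 sinθ) = (+0.290552, +0.938355, -0.187268)
rvec = θ·k = (+0.205215, +0.662755, -0.132266)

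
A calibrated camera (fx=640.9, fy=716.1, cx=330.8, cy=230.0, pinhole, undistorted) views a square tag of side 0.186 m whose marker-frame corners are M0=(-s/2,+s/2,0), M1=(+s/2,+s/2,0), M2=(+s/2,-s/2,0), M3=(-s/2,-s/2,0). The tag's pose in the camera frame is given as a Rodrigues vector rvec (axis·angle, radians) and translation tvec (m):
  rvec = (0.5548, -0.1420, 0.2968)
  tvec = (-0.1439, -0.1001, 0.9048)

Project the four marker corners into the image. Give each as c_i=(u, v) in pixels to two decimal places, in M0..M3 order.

c0=(150.98, 193.81) c1=(274.66, 228.02) c2=(311.47, 105.15) c3=(175.89, 61.40)

Intrinsics K: fx=640.9, fy=716.1, cx=330.8, cy=230.0
Marker side s = 0.186 m; corners in marker frame (Z=0):
  M0 = (-0.0930, +0.0930, 0)
  M1 = (+0.0930, +0.0930, 0)
  M2 = (+0.0930, -0.0930, 0)
  M3 = (-0.0930, -0.0930, 0)
rvec = (0.5548, -0.1420, 0.2968), |rvec| = θ = 0.64503 rad = 36.957°
Rodrigues: sinθ=0.60122, 1−cosθ=0.20092; R = I + sinθ·[k]× + (1−cosθ)·[k]×²:
    [+0.94772 -0.31469 -0.05284]
    [+0.23860 +0.80882 -0.53747]
    [+0.21187 +0.49677 +0.84162]
t = (-0.1439, -0.1001, 0.9048) m
M0: Pc = R·M0+t = (-0.26130, -0.04707, +0.93130); u = 640.9·(-0.26130)/0.93130 + 330.8 = 150.9754, v = 716.1·(-0.04707)/0.93130 + 230.0 = 193.8071
M1: Pc = R·M1+t = (-0.08503, -0.00269, +0.97070); u = 640.9·(-0.08503)/0.97070 + 330.8 = 274.6612, v = 716.1·(-0.00269)/0.97070 + 230.0 = 228.0157
M2: Pc = R·M2+t = (-0.02650, -0.15313, +0.87830); u = 640.9·(-0.02650)/0.87830 + 330.8 = 311.4660, v = 716.1·(-0.15313)/0.87830 + 230.0 = 105.1493
M3: Pc = R·M3+t = (-0.20277, -0.19751, +0.83890); u = 640.9·(-0.20277)/0.83890 + 330.8 = 175.8859, v = 716.1·(-0.19751)/0.83890 + 230.0 = 61.4011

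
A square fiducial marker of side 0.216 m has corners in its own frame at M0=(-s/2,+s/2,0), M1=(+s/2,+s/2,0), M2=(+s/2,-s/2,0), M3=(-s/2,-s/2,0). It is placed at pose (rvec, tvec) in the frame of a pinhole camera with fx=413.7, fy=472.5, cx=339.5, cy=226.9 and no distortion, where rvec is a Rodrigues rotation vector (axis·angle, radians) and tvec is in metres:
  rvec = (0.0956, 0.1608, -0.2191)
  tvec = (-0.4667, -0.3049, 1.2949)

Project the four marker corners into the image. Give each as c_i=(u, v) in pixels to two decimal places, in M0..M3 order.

Intrinsics K: fx=413.7, fy=472.5, cx=339.5, cy=226.9
Marker side s = 0.216 m; corners in marker frame (Z=0):
  M0 = (-0.1080, +0.1080, 0)
  M1 = (+0.1080, +0.1080, 0)
  M2 = (+0.1080, -0.1080, 0)
  M3 = (-0.1080, -0.1080, 0)
rvec = (0.0956, 0.1608, -0.2191), |rvec| = θ = 0.28810 rad = 16.507°
Rodrigues: sinθ=0.28413, 1−cosθ=0.04121; R = I + sinθ·[k]× + (1−cosθ)·[k]×²:
    [+0.96332 +0.22371 +0.14818]
    [-0.20845 +0.97162 -0.11178]
    [-0.16899 +0.07679 +0.98262]
t = (-0.4667, -0.3049, 1.2949) m
M0: Pc = R·M0+t = (-0.54658, -0.17745, +1.32144); u = 413.7·(-0.54658)/1.32144 + 339.5 = 168.3847, v = 472.5·(-0.17745)/1.32144 + 226.9 = 163.4496
M1: Pc = R·M1+t = (-0.33850, -0.22248, +1.28494); u = 413.7·(-0.33850)/1.28494 + 339.5 = 230.5166, v = 472.5·(-0.22248)/1.28494 + 226.9 = 145.0906
M2: Pc = R·M2+t = (-0.38682, -0.43235, +1.26836); u = 413.7·(-0.38682)/1.26836 + 339.5 = 213.3301, v = 472.5·(-0.43235)/1.26836 + 226.9 = 65.8377
M3: Pc = R·M3+t = (-0.59490, -0.38732, +1.30486); u = 413.7·(-0.59490)/1.30486 + 339.5 = 150.8892, v = 472.5·(-0.38732)/1.30486 + 226.9 = 86.6470

c0=(168.38, 163.45) c1=(230.52, 145.09) c2=(213.33, 65.84) c3=(150.89, 86.65)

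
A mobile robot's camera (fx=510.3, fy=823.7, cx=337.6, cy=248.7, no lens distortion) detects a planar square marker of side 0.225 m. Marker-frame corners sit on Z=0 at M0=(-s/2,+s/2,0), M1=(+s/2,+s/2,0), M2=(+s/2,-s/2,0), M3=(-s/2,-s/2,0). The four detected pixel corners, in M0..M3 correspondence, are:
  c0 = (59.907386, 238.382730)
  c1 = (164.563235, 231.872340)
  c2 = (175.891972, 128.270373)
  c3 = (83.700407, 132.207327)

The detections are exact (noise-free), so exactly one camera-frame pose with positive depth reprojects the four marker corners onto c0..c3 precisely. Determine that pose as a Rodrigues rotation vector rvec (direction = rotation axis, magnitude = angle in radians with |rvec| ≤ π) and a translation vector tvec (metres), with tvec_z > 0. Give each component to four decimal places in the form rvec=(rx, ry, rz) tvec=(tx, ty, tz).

rvec=(-0.7338, -0.0796, -0.0763) tvec=(-0.5127, -0.1021, 1.2136)

Intrinsics K: fx=510.3, fy=823.7, cx=337.6, cy=248.7
Marker side s = 0.225 m; corners in marker frame (Z=0):
  M0 = (-0.1125, +0.1125, 0)
  M1 = (+0.1125, +0.1125, 0)
  M2 = (+0.1125, -0.1125, 0)
  M3 = (-0.1125, -0.1125, 0)
Detected image corners:
  c0 = (59.907386, 238.382730) px
  c1 = (164.563235, 231.872340) px
  c2 = (175.891972, 128.270373) px
  c3 = (83.700407, 132.207327) px
Planar DLT: solve 8×8 A·h = b for H (H[2,2]=1):
  H  [+445.62210 -144.14126 +122.00986]
  H  [-7.93110 +365.96218 +179.42447]
  H  [+0.08174 -0.54826 +1.00000]
B = K⁻¹H; ‖b₁‖=0.823961, ‖b₂‖=0.823961; λ = 2/(‖b₁‖+‖b₂‖) = 1.213650, sign → tz>0 ⇒ λ=+1.213650
r₁ = λ·B[:,0] = (+0.99420,-0.04164,+0.09920); r₂ = λ·B[:,1] = (+0.09739,+0.74011,-0.66539)
r₃ = r₁×r₂ = (-0.04572,+0.67119,+0.73987); SVD([r₁ r₂ r₃]) → R = UVᵀ:
  R  [+0.99420 +0.09739 -0.04572]
  R  [-0.04164 +0.74011 +0.67119]
  R  [+0.09920 -0.66539 +0.73987]
t = (-0.51274, -0.10207, +1.21365) m
tr R = 2.474185; θ = arccos((tr R − 1)/2) = 0.742039 rad = 42.516°
axis k = ((R−Rᵀ)₃₂, (R−Rᵀ)₁₃, (R−Rᵀ)₂₁) / (2 sinθ) = (-0.988900, -0.107222, -0.102864)
rvec = θ·k = (-0.733802, -0.079563, -0.076329)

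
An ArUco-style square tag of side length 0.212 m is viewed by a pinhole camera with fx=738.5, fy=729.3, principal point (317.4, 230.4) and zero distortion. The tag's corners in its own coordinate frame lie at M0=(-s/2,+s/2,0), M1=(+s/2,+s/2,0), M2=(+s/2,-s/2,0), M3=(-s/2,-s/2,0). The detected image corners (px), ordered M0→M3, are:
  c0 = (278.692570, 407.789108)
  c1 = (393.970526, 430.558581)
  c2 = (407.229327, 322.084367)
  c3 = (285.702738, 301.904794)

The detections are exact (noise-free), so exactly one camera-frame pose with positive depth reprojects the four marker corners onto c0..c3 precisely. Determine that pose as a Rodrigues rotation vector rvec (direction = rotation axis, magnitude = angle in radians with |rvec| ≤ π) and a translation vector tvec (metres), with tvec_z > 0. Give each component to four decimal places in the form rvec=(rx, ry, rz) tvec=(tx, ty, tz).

rvec=(0.2984, 0.2298, 0.1098) tvec=(0.0399, 0.2411, 1.2897)

Intrinsics K: fx=738.5, fy=729.3, cx=317.4, cy=230.4
Marker side s = 0.212 m; corners in marker frame (Z=0):
  M0 = (-0.1060, +0.1060, 0)
  M1 = (+0.1060, +0.1060, 0)
  M2 = (+0.1060, -0.1060, 0)
  M3 = (-0.1060, -0.1060, 0)
Detected image corners:
  c0 = (278.692570, 407.789108) px
  c1 = (393.970526, 430.558581) px
  c2 = (407.229327, 322.084367) px
  c3 = (285.702738, 301.904794) px
Planar DLT: solve 8×8 A·h = b for H (H[2,2]=1):
  H  [+503.13581 +32.72672 +340.26155]
  H  [+42.55285 +591.42465 +366.73662]
  H  [-0.16110 +0.23515 +1.00000]
B = K⁻¹H; ‖b₁‖=0.775360, ‖b₂‖=0.775360; λ = 2/(‖b₁‖+‖b₂‖) = 1.289723, sign → tz>0 ⇒ λ=+1.289723
r₁ = λ·B[:,0] = (+0.96798,+0.14089,-0.20777); r₂ = λ·B[:,1] = (-0.07319,+0.95009,+0.30328)
r₃ = r₁×r₂ = (+0.24013,-0.27836,+0.92998); SVD([r₁ r₂ r₃]) → R = UVᵀ:
  R  [+0.96798 -0.07319 +0.24013]
  R  [+0.14089 +0.95009 -0.27836]
  R  [-0.20777 +0.30328 +0.92998]
t = (+0.03993, +0.24110, +1.28972) m
tr R = 2.848042; θ = arccos((tr R − 1)/2) = 0.392329 rad = 22.479°
axis k = ((R−Rᵀ)₃₂, (R−Rᵀ)₁₃, (R−Rᵀ)₂₁) / (2 sinθ) = (+0.760620, +0.585730, +0.279961)
rvec = θ·k = (+0.298413, +0.229799, +0.109837)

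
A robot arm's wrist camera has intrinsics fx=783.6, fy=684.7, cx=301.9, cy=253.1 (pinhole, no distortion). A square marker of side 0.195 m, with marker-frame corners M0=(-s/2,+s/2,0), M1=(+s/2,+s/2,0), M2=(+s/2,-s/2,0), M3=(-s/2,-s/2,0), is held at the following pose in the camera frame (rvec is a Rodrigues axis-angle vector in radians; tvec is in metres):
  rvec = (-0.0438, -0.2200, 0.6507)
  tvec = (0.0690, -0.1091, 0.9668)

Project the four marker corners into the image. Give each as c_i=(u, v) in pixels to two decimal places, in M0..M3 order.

c0=(248.01, 186.99) c1=(371.28, 272.40) c2=(461.23, 165.33) c3=(344.15, 77.69)

Intrinsics K: fx=783.6, fy=684.7, cx=301.9, cy=253.1
Marker side s = 0.195 m; corners in marker frame (Z=0):
  M0 = (-0.0975, +0.0975, 0)
  M1 = (+0.0975, +0.0975, 0)
  M2 = (+0.0975, -0.0975, 0)
  M3 = (-0.0975, -0.0975, 0)
rvec = (-0.0438, -0.2200, 0.6507), |rvec| = θ = 0.68828 rad = 39.436°
Rodrigues: sinθ=0.63521, 1−cosθ=0.22766; R = I + sinθ·[k]× + (1−cosθ)·[k]×²:
    [+0.77326 -0.59590 -0.21673]
    [+0.60516 +0.79560 -0.02837]
    [+0.18934 -0.10922 +0.97582]
t = (0.0690, -0.1091, 0.9668) m
M0: Pc = R·M0+t = (-0.06449, -0.09053, +0.93769); u = 783.6·(-0.06449)/0.93769 + 301.9 = 248.0052, v = 684.7·(-0.09053)/0.93769 + 253.1 = 186.9937
M1: Pc = R·M1+t = (+0.08629, +0.02747, +0.97461); u = 783.6·(+0.08629)/0.97461 + 301.9 = 371.2807, v = 684.7·(+0.02747)/0.97461 + 253.1 = 272.4014
M2: Pc = R·M2+t = (+0.20249, -0.12767, +0.99591); u = 783.6·(+0.20249)/0.99591 + 301.9 = 461.2252, v = 684.7·(-0.12767)/0.99591 + 253.1 = 165.3267
M3: Pc = R·M3+t = (+0.05171, -0.24567, +0.95899); u = 783.6·(+0.05171)/0.95899 + 301.9 = 344.1503, v = 684.7·(-0.24567)/0.95899 + 253.1 = 77.6933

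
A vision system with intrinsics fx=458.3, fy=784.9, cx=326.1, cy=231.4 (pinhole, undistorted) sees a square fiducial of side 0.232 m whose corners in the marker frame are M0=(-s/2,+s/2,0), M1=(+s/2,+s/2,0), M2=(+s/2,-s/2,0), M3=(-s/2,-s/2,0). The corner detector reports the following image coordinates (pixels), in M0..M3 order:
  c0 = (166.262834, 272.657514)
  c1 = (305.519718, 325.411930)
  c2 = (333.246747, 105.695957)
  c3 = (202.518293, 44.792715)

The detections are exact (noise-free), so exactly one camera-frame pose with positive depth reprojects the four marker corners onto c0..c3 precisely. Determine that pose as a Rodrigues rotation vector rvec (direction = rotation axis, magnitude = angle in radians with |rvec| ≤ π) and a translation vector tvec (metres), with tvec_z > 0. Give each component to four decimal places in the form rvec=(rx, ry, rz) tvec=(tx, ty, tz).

rvec=(-0.1544, -0.1860, 0.2232) tvec=(-0.1222, -0.0459, 0.7764)

Intrinsics K: fx=458.3, fy=784.9, cx=326.1, cy=231.4
Marker side s = 0.232 m; corners in marker frame (Z=0):
  M0 = (-0.1160, +0.1160, 0)
  M1 = (+0.1160, +0.1160, 0)
  M2 = (+0.1160, -0.1160, 0)
  M3 = (-0.1160, -0.1160, 0)
Detected image corners:
  c0 = (166.262834, 272.657514) px
  c1 = (305.519718, 325.411930) px
  c2 = (333.246747, 105.695957) px
  c3 = (202.518293, 44.792715) px
Planar DLT: solve 8×8 A·h = b for H (H[2,2]=1):
  H  [+635.11156 -193.30035 +253.96820]
  H  [+285.31455 +922.67672 +184.96389]
  H  [+0.21327 -0.22177 +1.00000]
B = K⁻¹H; ‖b₁‖=1.287921, ‖b₂‖=1.287921; λ = 2/(‖b₁‖+‖b₂‖) = 0.776445, sign → tz>0 ⇒ λ=+0.776445
r₁ = λ·B[:,0] = (+0.95817,+0.23342,+0.16559); r₂ = λ·B[:,1] = (-0.20496,+0.96350,-0.17219)
r₃ = r₁×r₂ = (-0.19974,+0.13105,+0.97105); SVD([r₁ r₂ r₃]) → R = UVᵀ:
  R  [+0.95817 -0.20496 -0.19974]
  R  [+0.23342 +0.96350 +0.13105]
  R  [+0.16559 -0.17219 +0.97105]
t = (-0.12220, -0.04594, +0.77645) m
tr R = 2.892721; θ = arccos((tr R − 1)/2) = 0.329017 rad = 18.851°
axis k = ((R−Rᵀ)₃₂, (R−Rᵀ)₁₃, (R−Rᵀ)₂₁) / (2 sinθ) = (-0.469258, -0.565333, +0.678377)
rvec = θ·k = (-0.154394, -0.186004, +0.223198)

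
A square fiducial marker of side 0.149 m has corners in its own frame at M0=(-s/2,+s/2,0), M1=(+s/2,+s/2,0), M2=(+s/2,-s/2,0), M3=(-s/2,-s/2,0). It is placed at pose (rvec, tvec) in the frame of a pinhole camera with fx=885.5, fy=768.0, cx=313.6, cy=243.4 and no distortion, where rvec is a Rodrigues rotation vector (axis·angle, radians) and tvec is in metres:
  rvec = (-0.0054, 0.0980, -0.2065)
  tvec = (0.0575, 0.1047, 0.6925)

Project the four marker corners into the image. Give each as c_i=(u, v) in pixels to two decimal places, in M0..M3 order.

c0=(313.81, 455.47) c1=(501.65, 425.64) c2=(461.73, 261.87) c3=(275.33, 294.96)

Intrinsics K: fx=885.5, fy=768.0, cx=313.6, cy=243.4
Marker side s = 0.149 m; corners in marker frame (Z=0):
  M0 = (-0.0745, +0.0745, 0)
  M1 = (+0.0745, +0.0745, 0)
  M2 = (+0.0745, -0.0745, 0)
  M3 = (-0.0745, -0.0745, 0)
rvec = (-0.0054, 0.0980, -0.2065), |rvec| = θ = 0.22864 rad = 13.100°
Rodrigues: sinθ=0.22665, 1−cosθ=0.02602; R = I + sinθ·[k]× + (1−cosθ)·[k]×²:
    [+0.97399 +0.20444 +0.09770]
    [-0.20497 +0.97876 -0.00472]
    [-0.09659 -0.01543 +0.99520]
t = (0.0575, 0.1047, 0.6925) m
M0: Pc = R·M0+t = (+0.00017, +0.19289, +0.69855); u = 885.5·(+0.00017)/0.69855 + 313.6 = 313.8138, v = 768.0·(+0.19289)/0.69855 + 243.4 = 455.4655
M1: Pc = R·M1+t = (+0.14529, +0.16235, +0.68415); u = 885.5·(+0.14529)/0.68415 + 313.6 = 501.6528, v = 768.0·(+0.16235)/0.68415 + 243.4 = 425.6434
M2: Pc = R·M2+t = (+0.11483, +0.01651, +0.68645); u = 885.5·(+0.11483)/0.68645 + 313.6 = 461.7283, v = 768.0·(+0.01651)/0.68645 + 243.4 = 261.8740
M3: Pc = R·M3+t = (-0.03029, +0.04705, +0.70085); u = 885.5·(-0.03029)/0.70085 + 313.6 = 275.3253, v = 768.0·(+0.04705)/0.70085 + 243.4 = 294.9613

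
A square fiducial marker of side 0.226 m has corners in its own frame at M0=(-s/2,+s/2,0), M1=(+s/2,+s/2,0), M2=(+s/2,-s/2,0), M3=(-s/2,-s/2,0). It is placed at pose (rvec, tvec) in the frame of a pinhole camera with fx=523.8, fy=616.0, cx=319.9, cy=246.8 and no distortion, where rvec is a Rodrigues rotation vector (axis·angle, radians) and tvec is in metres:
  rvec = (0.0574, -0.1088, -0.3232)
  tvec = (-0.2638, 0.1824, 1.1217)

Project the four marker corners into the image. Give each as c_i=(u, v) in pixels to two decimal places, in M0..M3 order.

c0=(163.16, 425.99) c1=(263.96, 383.51) c2=(230.10, 268.32) c3=(127.11, 309.15)

Intrinsics K: fx=523.8, fy=616.0, cx=319.9, cy=246.8
Marker side s = 0.226 m; corners in marker frame (Z=0):
  M0 = (-0.1130, +0.1130, 0)
  M1 = (+0.1130, +0.1130, 0)
  M2 = (+0.1130, -0.1130, 0)
  M3 = (-0.1130, -0.1130, 0)
rvec = (0.0574, -0.1088, -0.3232), |rvec| = θ = 0.34582 rad = 19.814°
Rodrigues: sinθ=0.33897, 1−cosθ=0.05920; R = I + sinθ·[k]× + (1−cosθ)·[k]×²:
    [+0.94243 +0.31370 -0.11583]
    [-0.31989 +0.94666 -0.03886]
    [+0.09746 +0.07367 +0.99251]
t = (-0.2638, 0.1824, 1.1217) m
M0: Pc = R·M0+t = (-0.33485, +0.32552, +1.11901); u = 523.8·(-0.33485)/1.11901 + 319.9 = 163.1615, v = 616.0·(+0.32552)/1.11901 + 246.8 = 425.9940
M1: Pc = R·M1+t = (-0.12186, +0.25323, +1.14104); u = 523.8·(-0.12186)/1.14104 + 319.9 = 263.9609, v = 616.0·(+0.25323)/1.14104 + 246.8 = 383.5059
M2: Pc = R·M2+t = (-0.19275, +0.03928, +1.12439); u = 523.8·(-0.19275)/1.12439 + 319.9 = 230.1048, v = 616.0·(+0.03928)/1.12439 + 246.8 = 268.3198
M3: Pc = R·M3+t = (-0.40574, +0.11157, +1.10236); u = 523.8·(-0.40574)/1.10236 + 319.9 = 127.1065, v = 616.0·(+0.11157)/1.10236 + 246.8 = 309.1481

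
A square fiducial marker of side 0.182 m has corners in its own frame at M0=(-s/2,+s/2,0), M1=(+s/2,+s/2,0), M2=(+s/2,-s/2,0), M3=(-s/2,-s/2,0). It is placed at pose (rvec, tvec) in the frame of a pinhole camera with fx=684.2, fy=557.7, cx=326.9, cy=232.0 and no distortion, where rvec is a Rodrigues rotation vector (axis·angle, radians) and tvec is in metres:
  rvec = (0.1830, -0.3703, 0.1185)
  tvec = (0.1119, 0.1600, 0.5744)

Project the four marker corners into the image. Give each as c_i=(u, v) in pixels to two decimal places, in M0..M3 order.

c0=(344.39, 474.65) c1=(527.73, 461.71) c2=(568.40, 305.77) c3=(380.39, 299.48)

Intrinsics K: fx=684.2, fy=557.7, cx=326.9, cy=232.0
Marker side s = 0.182 m; corners in marker frame (Z=0):
  M0 = (-0.0910, +0.0910, 0)
  M1 = (+0.0910, +0.0910, 0)
  M2 = (+0.0910, -0.0910, 0)
  M3 = (-0.0910, -0.0910, 0)
rvec = (0.1830, -0.3703, 0.1185), |rvec| = θ = 0.42971 rad = 24.621°
Rodrigues: sinθ=0.41661, 1−cosθ=0.09091; R = I + sinθ·[k]× + (1−cosθ)·[k]×²:
    [+0.92557 -0.14825 -0.34833]
    [+0.08152 +0.97660 -0.19902]
    [+0.36969 +0.15582 +0.91600]
t = (0.1119, 0.1600, 0.5744) m
M0: Pc = R·M0+t = (+0.01418, +0.24145, +0.55494); u = 684.2·(+0.01418)/0.55494 + 326.9 = 344.3854, v = 557.7·(+0.24145)/0.55494 + 232.0 = 474.6537
M1: Pc = R·M1+t = (+0.18264, +0.25629, +0.62222); u = 684.2·(+0.18264)/0.62222 + 326.9 = 527.7288, v = 557.7·(+0.25629)/0.62222 + 232.0 = 461.7133
M2: Pc = R·M2+t = (+0.20962, +0.07855, +0.59386); u = 684.2·(+0.20962)/0.59386 + 326.9 = 568.4050, v = 557.7·(+0.07855)/0.59386 + 232.0 = 305.7651
M3: Pc = R·M3+t = (+0.04116, +0.06371, +0.52658); u = 684.2·(+0.04116)/0.52658 + 326.9 = 380.3851, v = 557.7·(+0.06371)/0.52658 + 232.0 = 299.4764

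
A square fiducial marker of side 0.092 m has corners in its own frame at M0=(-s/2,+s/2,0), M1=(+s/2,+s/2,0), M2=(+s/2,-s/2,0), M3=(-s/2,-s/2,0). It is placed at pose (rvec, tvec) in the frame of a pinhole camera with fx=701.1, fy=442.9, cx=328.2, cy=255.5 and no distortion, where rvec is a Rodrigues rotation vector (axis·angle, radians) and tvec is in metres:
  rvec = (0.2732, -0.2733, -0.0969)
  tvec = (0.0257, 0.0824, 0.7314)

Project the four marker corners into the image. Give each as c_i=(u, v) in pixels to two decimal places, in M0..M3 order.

Intrinsics K: fx=701.1, fy=442.9, cx=328.2, cy=255.5
Marker side s = 0.092 m; corners in marker frame (Z=0):
  M0 = (-0.0460, +0.0460, 0)
  M1 = (+0.0460, +0.0460, 0)
  M2 = (+0.0460, -0.0460, 0)
  M3 = (-0.0460, -0.0460, 0)
rvec = (0.2732, -0.2733, -0.0969), |rvec| = θ = 0.39840 rad = 22.827°
Rodrigues: sinθ=0.38794, 1−cosθ=0.07832; R = I + sinθ·[k]× + (1−cosθ)·[k]×²:
    [+0.95851 +0.05752 -0.27919]
    [-0.13120 +0.95854 -0.25296]
    [+0.25307 +0.27910 +0.92632]
t = (0.0257, 0.0824, 0.7314) m
M0: Pc = R·M0+t = (-0.01575, +0.13253, +0.73260); u = 701.1·(-0.01575)/0.73260 + 328.2 = 313.1311, v = 442.9·(+0.13253)/0.73260 + 255.5 = 335.6212
M1: Pc = R·M1+t = (+0.07244, +0.12046, +0.75588); u = 701.1·(+0.07244)/0.75588 + 328.2 = 395.3876, v = 442.9·(+0.12046)/0.75588 + 255.5 = 326.0810
M2: Pc = R·M2+t = (+0.06715, +0.03227, +0.73020); u = 701.1·(+0.06715)/0.73020 + 328.2 = 392.6697, v = 442.9·(+0.03227)/0.73020 + 255.5 = 275.0744
M3: Pc = R·M3+t = (-0.02104, +0.04434, +0.70692); u = 701.1·(-0.02104)/0.70692 + 328.2 = 307.3360, v = 442.9·(+0.04434)/0.70692 + 255.5 = 283.2814

c0=(313.13, 335.62) c1=(395.39, 326.08) c2=(392.67, 275.07) c3=(307.34, 283.28)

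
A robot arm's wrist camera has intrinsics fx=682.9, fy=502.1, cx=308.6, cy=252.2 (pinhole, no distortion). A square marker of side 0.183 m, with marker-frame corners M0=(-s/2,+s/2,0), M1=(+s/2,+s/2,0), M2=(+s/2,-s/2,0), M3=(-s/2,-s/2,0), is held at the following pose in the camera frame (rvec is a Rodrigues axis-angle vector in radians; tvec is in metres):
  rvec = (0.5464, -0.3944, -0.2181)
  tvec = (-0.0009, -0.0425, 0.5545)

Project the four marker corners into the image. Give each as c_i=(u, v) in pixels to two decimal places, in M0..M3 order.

c0=(220.18, 305.87) c1=(406.44, 256.99) c2=(401.94, 114.03) c3=(176.34, 156.35)

Intrinsics K: fx=682.9, fy=502.1, cx=308.6, cy=252.2
Marker side s = 0.183 m; corners in marker frame (Z=0):
  M0 = (-0.0915, +0.0915, 0)
  M1 = (+0.0915, +0.0915, 0)
  M2 = (+0.0915, -0.0915, 0)
  M3 = (-0.0915, -0.0915, 0)
rvec = (0.5464, -0.3944, -0.2181), |rvec| = θ = 0.70829 rad = 40.582°
Rodrigues: sinθ=0.65053, 1−cosθ=0.24052; R = I + sinθ·[k]× + (1−cosθ)·[k]×²:
    [+0.90262 +0.09700 -0.41938]
    [-0.30364 +0.83405 -0.46061]
    [+0.30511 +0.54309 +0.78228]
t = (-0.0009, -0.0425, 0.5545) m
M0: Pc = R·M0+t = (-0.07461, +0.06160, +0.57628); u = 682.9·(-0.07461)/0.57628 + 308.6 = 220.1804, v = 502.1·(+0.06160)/0.57628 + 252.2 = 305.8700
M1: Pc = R·M1+t = (+0.09056, +0.00603, +0.63211); u = 682.9·(+0.09056)/0.63211 + 308.6 = 406.4414, v = 502.1·(+0.00603)/0.63211 + 252.2 = 256.9924
M2: Pc = R·M2+t = (+0.07281, -0.14660, +0.53272); u = 682.9·(+0.07281)/0.53272 + 308.6 = 401.9406, v = 502.1·(-0.14660)/0.53272 + 252.2 = 114.0288
M3: Pc = R·M3+t = (-0.09236, -0.09103, +0.47689); u = 682.9·(-0.09236)/0.47689 + 308.6 = 176.3354, v = 502.1·(-0.09103)/0.47689 + 252.2 = 156.3545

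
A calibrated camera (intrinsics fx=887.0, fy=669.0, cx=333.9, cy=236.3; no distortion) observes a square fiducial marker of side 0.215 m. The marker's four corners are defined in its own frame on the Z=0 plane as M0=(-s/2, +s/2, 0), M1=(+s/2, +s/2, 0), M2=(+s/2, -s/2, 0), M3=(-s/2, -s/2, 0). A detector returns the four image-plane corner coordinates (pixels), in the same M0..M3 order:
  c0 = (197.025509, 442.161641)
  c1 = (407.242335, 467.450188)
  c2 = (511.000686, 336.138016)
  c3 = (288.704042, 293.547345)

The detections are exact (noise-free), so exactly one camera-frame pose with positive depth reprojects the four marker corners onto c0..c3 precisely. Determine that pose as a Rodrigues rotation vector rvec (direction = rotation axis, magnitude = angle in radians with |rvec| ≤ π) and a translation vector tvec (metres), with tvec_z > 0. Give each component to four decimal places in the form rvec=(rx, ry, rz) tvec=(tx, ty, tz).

Intrinsics K: fx=887.0, fy=669.0, cx=333.9, cy=236.3
Marker side s = 0.215 m; corners in marker frame (Z=0):
  M0 = (-0.1075, +0.1075, 0)
  M1 = (+0.1075, +0.1075, 0)
  M2 = (+0.1075, -0.1075, 0)
  M3 = (-0.1075, -0.1075, 0)
Detected image corners:
  c0 = (197.025509, 442.161641) px
  c1 = (407.242335, 467.450188) px
  c2 = (511.000686, 336.138016) px
  c3 = (288.704042, 293.547345) px
Planar DLT: solve 8×8 A·h = b for H (H[2,2]=1):
  H  [+1166.38406 -291.52645 +353.89682]
  H  [+333.39618 +829.21056 +389.18909]
  H  [+0.46141 +0.46830 +1.00000]
B = K⁻¹H; ‖b₁‖=1.275893, ‖b₂‖=1.275893; λ = 2/(‖b₁‖+‖b₂‖) = 0.783764, sign → tz>0 ⇒ λ=+0.783764
r₁ = λ·B[:,0] = (+0.89450,+0.26285,+0.36164); r₂ = λ·B[:,1] = (-0.39576,+0.84182,+0.36704)
r₃ = r₁×r₂ = (-0.20796,-0.47144,+0.85703); SVD([r₁ r₂ r₃]) → R = UVᵀ:
  R  [+0.89450 -0.39576 -0.20796]
  R  [+0.26285 +0.84182 -0.47144]
  R  [+0.36164 +0.36704 +0.85703]
t = (+0.01767, +0.17912, +0.78376) m
tr R = 2.593341; θ = arccos((tr R − 1)/2) = 0.649030 rad = 37.187°
axis k = ((R−Rᵀ)₃₂, (R−Rᵀ)₁₃, (R−Rᵀ)₂₁) / (2 sinθ) = (+0.693631, -0.471197, +0.544839)
rvec = θ·k = (+0.450187, -0.305821, +0.353617)

rvec=(0.4502, -0.3058, 0.3536) tvec=(0.0177, 0.1791, 0.7838)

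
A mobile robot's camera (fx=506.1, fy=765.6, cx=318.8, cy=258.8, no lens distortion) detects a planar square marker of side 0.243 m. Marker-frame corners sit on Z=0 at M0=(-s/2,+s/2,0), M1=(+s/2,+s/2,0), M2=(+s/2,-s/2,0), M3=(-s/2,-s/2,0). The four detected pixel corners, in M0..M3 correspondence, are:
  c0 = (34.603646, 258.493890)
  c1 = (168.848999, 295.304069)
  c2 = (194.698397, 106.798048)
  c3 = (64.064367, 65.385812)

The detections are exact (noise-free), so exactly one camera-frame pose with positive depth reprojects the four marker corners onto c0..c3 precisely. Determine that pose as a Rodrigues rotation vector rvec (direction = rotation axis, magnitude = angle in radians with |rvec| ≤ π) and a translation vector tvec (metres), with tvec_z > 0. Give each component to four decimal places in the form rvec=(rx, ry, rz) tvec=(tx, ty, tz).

Intrinsics K: fx=506.1, fy=765.6, cx=318.8, cy=258.8
Marker side s = 0.243 m; corners in marker frame (Z=0):
  M0 = (-0.1215, +0.1215, 0)
  M1 = (+0.1215, +0.1215, 0)
  M2 = (+0.1215, -0.1215, 0)
  M3 = (-0.1215, -0.1215, 0)
Detected image corners:
  c0 = (34.603646, 258.493890) px
  c1 = (168.848999, 295.304069) px
  c2 = (194.698397, 106.798048) px
  c3 = (64.064367, 65.385812) px
Planar DLT: solve 8×8 A·h = b for H (H[2,2]=1):
  H  [+558.48738 -123.83875 +116.64451]
  H  [+182.33055 +769.15636 +180.75707]
  H  [+0.11724 -0.08773 +1.00000]
B = K⁻¹H; ‖b₁‖=1.055159, ‖b₂‖=1.055159; λ = 2/(‖b₁‖+‖b₂‖) = 0.947725, sign → tz>0 ⇒ λ=+0.947725
r₁ = λ·B[:,0] = (+0.97584,+0.18815,+0.11111); r₂ = λ·B[:,1] = (-0.17953,+0.98023,-0.08315)
r₃ = r₁×r₂ = (-0.12456,+0.06119,+0.99032); SVD([r₁ r₂ r₃]) → R = UVᵀ:
  R  [+0.97584 -0.17953 -0.12456]
  R  [+0.18815 +0.98023 +0.06119]
  R  [+0.11111 -0.08315 +0.99032]
t = (-0.37856, -0.09661, +0.94772) m
tr R = 2.946393; θ = arccos((tr R − 1)/2) = 0.232052 rad = 13.296°
axis k = ((R−Rᵀ)₃₂, (R−Rᵀ)₁₃, (R−Rᵀ)₂₁) / (2 sinθ) = (-0.313807, -0.512373, +0.799374)
rvec = θ·k = (-0.072819, -0.118897, +0.185496)

rvec=(-0.0728, -0.1189, 0.1855) tvec=(-0.3786, -0.0966, 0.9477)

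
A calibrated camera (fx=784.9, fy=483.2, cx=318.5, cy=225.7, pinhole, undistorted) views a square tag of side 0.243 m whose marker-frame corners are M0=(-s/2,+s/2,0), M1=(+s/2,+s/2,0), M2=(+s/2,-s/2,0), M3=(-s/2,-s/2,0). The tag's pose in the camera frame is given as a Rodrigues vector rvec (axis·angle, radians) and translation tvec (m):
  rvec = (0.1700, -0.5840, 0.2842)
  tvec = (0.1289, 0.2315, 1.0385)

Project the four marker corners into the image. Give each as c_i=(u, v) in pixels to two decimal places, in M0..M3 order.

c0=(313.91, 383.78) c1=(450.61, 387.03) c2=(506.94, 288.48) c3=(375.60, 271.09)

Intrinsics K: fx=784.9, fy=483.2, cx=318.5, cy=225.7
Marker side s = 0.243 m; corners in marker frame (Z=0):
  M0 = (-0.1215, +0.1215, 0)
  M1 = (+0.1215, +0.1215, 0)
  M2 = (+0.1215, -0.1215, 0)
  M3 = (-0.1215, -0.1215, 0)
rvec = (0.1700, -0.5840, 0.2842), |rvec| = θ = 0.67136 rad = 38.466°
Rodrigues: sinθ=0.62205, 1−cosθ=0.21702; R = I + sinθ·[k]× + (1−cosθ)·[k]×²:
    [+0.79689 -0.31113 -0.51784]
    [+0.21552 +0.94719 -0.23743]
    [+0.56437 +0.07760 +0.82187]
t = (0.1289, 0.2315, 1.0385) m
M0: Pc = R·M0+t = (-0.00572, +0.32040, +0.97936); u = 784.9·(-0.00572)/0.97936 + 318.5 = 313.9121, v = 483.2·(+0.32040)/0.97936 + 225.7 = 383.7795
M1: Pc = R·M1+t = (+0.18792, +0.37277, +1.11650); u = 784.9·(+0.18792)/1.11650 + 318.5 = 450.6079, v = 483.2·(+0.37277)/1.11650 + 225.7 = 387.0280
M2: Pc = R·M2+t = (+0.26352, +0.14260, +1.09764); u = 784.9·(+0.26352)/1.09764 + 318.5 = 506.9406, v = 483.2·(+0.14260)/1.09764 + 225.7 = 288.4757
M3: Pc = R·M3+t = (+0.06988, +0.09023, +0.96050); u = 784.9·(+0.06988)/0.96050 + 318.5 = 375.6044, v = 483.2·(+0.09023)/0.96050 + 225.7 = 271.0920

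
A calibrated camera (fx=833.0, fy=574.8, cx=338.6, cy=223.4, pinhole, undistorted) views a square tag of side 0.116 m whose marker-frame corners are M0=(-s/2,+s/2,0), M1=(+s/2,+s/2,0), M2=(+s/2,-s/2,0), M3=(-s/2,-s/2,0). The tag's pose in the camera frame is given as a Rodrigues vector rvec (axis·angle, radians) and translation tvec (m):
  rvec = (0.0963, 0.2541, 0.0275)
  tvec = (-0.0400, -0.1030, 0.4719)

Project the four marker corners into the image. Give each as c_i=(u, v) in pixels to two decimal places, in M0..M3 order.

Intrinsics K: fx=833.0, fy=574.8, cx=338.6, cy=223.4
Marker side s = 0.116 m; corners in marker frame (Z=0):
  M0 = (-0.0580, +0.0580, 0)
  M1 = (+0.0580, +0.0580, 0)
  M2 = (+0.0580, -0.0580, 0)
  M3 = (-0.0580, -0.0580, 0)
rvec = (0.0963, 0.2541, 0.0275), |rvec| = θ = 0.27312 rad = 15.649°
Rodrigues: sinθ=0.26974, 1−cosθ=0.03707; R = I + sinθ·[k]× + (1−cosθ)·[k]×²:
    [+0.96754 -0.01500 +0.25227]
    [+0.03932 +0.99502 -0.09163]
    [-0.24964 +0.09858 +0.96331]
t = (-0.0400, -0.1030, 0.4719) m
M0: Pc = R·M0+t = (-0.09699, -0.04757, +0.49210); u = 833.0·(-0.09699)/0.49210 + 338.6 = 174.4239, v = 574.8·(-0.04757)/0.49210 + 223.4 = 167.8358
M1: Pc = R·M1+t = (+0.01525, -0.04301, +0.46314); u = 833.0·(+0.01525)/0.46314 + 338.6 = 366.0239, v = 574.8·(-0.04301)/0.46314 + 223.4 = 170.0222
M2: Pc = R·M2+t = (+0.01699, -0.15843, +0.45170); u = 833.0·(+0.01699)/0.45170 + 338.6 = 369.9270, v = 574.8·(-0.15843)/0.45170 + 223.4 = 21.7947
M3: Pc = R·M3+t = (-0.09525, -0.16299, +0.48066); u = 833.0·(-0.09525)/0.48066 + 338.6 = 173.5336, v = 574.8·(-0.16299)/0.48066 + 223.4 = 28.4863

c0=(174.42, 167.84) c1=(366.02, 170.02) c2=(369.93, 21.79) c3=(173.53, 28.49)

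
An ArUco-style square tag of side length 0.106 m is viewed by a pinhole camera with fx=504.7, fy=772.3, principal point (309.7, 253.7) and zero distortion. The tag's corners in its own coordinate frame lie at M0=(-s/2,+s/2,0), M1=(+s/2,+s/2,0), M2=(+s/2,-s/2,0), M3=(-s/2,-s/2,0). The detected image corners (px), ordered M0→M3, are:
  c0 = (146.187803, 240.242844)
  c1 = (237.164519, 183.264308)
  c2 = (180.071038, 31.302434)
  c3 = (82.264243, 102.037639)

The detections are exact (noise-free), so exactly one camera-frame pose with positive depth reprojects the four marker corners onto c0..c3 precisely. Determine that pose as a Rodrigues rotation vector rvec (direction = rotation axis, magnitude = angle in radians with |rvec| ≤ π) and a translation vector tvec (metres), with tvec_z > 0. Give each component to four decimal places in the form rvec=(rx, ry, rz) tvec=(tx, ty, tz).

Intrinsics K: fx=504.7, fy=772.3, cx=309.7, cy=253.7
Marker side s = 0.106 m; corners in marker frame (Z=0):
  M0 = (-0.0530, +0.0530, 0)
  M1 = (+0.0530, +0.0530, 0)
  M2 = (+0.0530, -0.0530, 0)
  M3 = (-0.0530, -0.0530, 0)
Detected image corners:
  c0 = (146.187803, 240.242844) px
  c1 = (237.164519, 183.264308) px
  c2 = (180.071038, 31.302434) px
  c3 = (82.264243, 102.037639) px
Planar DLT: solve 8×8 A·h = b for H (H[2,2]=1):
  H  [+814.02261 +729.76274 +161.83376]
  H  [-663.55625 +1503.49757 +143.76233]
  H  [-0.46334 +0.97965 +1.00000]
B = K⁻¹H; ‖b₁‖=2.076992, ‖b₂‖=2.076992; λ = 2/(‖b₁‖+‖b₂‖) = 0.481466, sign → tz>0 ⇒ λ=+0.481466
r₁ = λ·B[:,0] = (+0.91344,-0.34039,-0.22308); r₂ = λ·B[:,1] = (+0.40674,+0.78237,+0.47167)
r₃ = r₁×r₂ = (+0.01398,-0.52157,+0.85309); SVD([r₁ r₂ r₃]) → R = UVᵀ:
  R  [+0.91344 +0.40674 +0.01398]
  R  [-0.34039 +0.78237 -0.52157]
  R  [-0.22308 +0.47167 +0.85309]
t = (-0.14106, -0.06854, +0.48147) m
tr R = 2.548895; θ = arccos((tr R − 1)/2) = 0.684955 rad = 39.245°
axis k = ((R−Rᵀ)₃₂, (R−Rᵀ)₁₃, (R−Rᵀ)₂₁) / (2 sinθ) = (+0.784998, +0.187359, -0.590486)
rvec = θ·k = (+0.537689, +0.128333, -0.404457)

rvec=(0.5377, 0.1283, -0.4045) tvec=(-0.1411, -0.0685, 0.4815)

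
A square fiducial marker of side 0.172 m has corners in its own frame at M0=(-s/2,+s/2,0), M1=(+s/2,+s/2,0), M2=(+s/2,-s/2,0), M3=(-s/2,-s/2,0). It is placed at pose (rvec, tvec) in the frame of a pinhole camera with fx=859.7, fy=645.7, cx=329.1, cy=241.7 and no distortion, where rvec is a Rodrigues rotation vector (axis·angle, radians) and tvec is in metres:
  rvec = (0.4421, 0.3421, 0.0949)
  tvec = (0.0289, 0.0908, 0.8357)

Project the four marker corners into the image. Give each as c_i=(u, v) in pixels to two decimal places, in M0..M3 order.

c0=(278.21, 352.41) c1=(438.95, 380.68) c2=(452.70, 264.63) c3=(276.52, 241.15)

Intrinsics K: fx=859.7, fy=645.7, cx=329.1, cy=241.7
Marker side s = 0.172 m; corners in marker frame (Z=0):
  M0 = (-0.0860, +0.0860, 0)
  M1 = (+0.0860, +0.0860, 0)
  M2 = (+0.0860, -0.0860, 0)
  M3 = (-0.0860, -0.0860, 0)
rvec = (0.4421, 0.3421, 0.0949), |rvec| = θ = 0.56700 rad = 32.487°
Rodrigues: sinθ=0.53711, 1−cosθ=0.15648; R = I + sinθ·[k]× + (1−cosθ)·[k]×²:
    [+0.93865 -0.01628 +0.34448]
    [+0.16351 +0.90048 -0.40299]
    [-0.30364 +0.43459 +0.84790]
t = (0.0289, 0.0908, 0.8357) m
M0: Pc = R·M0+t = (-0.05322, +0.15418, +0.89919); u = 859.7·(-0.05322)/0.89919 + 329.1 = 278.2133, v = 645.7·(+0.15418)/0.89919 + 241.7 = 352.4149
M1: Pc = R·M1+t = (+0.10822, +0.18230, +0.84696); u = 859.7·(+0.10822)/0.84696 + 329.1 = 438.9516, v = 645.7·(+0.18230)/0.84696 + 241.7 = 380.6830
M2: Pc = R·M2+t = (+0.11102, +0.02742, +0.77221); u = 859.7·(+0.11102)/0.77221 + 329.1 = 452.7025, v = 645.7·(+0.02742)/0.77221 + 241.7 = 264.6284
M3: Pc = R·M3+t = (-0.05042, -0.00070, +0.82444); u = 859.7·(-0.05042)/0.82444 + 329.1 = 276.5194, v = 645.7·(-0.00070)/0.82444 + 241.7 = 241.1491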